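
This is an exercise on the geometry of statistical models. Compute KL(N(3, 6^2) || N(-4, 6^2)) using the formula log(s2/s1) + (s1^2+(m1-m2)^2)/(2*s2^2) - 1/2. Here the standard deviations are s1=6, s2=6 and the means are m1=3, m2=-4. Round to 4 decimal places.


KL divergence between normal distributions:
KL = log(s2/s1) + (s1^2 + (m1-m2)^2)/(2*s2^2) - 1/2.
log(6/6) = 0.0.
(6^2 + (3--4)^2)/(2*6^2) = (36 + 49)/72 = 1.180556.
KL = 0.0 + 1.180556 - 0.5 = 0.6806

0.6806


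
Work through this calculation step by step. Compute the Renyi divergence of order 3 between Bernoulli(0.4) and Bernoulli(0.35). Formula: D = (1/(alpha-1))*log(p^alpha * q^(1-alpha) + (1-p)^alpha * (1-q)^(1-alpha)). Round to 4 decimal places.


Renyi divergence of order alpha between Bernoulli distributions:
D = (1/(alpha-1))*log(p^alpha * q^(1-alpha) + (1-p)^alpha * (1-q)^(1-alpha)).
alpha = 3, p = 0.4, q = 0.35.
p^alpha * q^(1-alpha) = 0.4^3 * 0.35^-2 = 0.522449.
(1-p)^alpha * (1-q)^(1-alpha) = 0.6^3 * 0.65^-2 = 0.511243.
sum = 0.522449 + 0.511243 = 1.033692.
D = (1/2)*log(1.033692) = 0.0166

0.0166


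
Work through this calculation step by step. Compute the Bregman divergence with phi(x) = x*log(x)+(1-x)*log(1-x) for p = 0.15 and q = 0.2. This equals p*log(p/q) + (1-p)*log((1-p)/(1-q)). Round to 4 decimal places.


Bregman divergence with negative entropy generator:
D = p*log(p/q) + (1-p)*log((1-p)/(1-q)).
p = 0.15, q = 0.2.
p*log(p/q) = 0.15*log(0.15/0.2) = -0.043152.
(1-p)*log((1-p)/(1-q)) = 0.85*log(0.85/0.8) = 0.051531.
D = -0.043152 + 0.051531 = 0.0084

0.0084


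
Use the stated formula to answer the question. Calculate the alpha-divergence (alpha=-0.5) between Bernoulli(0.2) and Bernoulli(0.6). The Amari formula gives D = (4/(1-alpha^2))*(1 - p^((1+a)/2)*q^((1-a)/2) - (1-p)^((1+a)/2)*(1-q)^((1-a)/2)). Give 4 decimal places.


Amari alpha-divergence:
D = (4/(1-alpha^2))*(1 - p^((1+a)/2)*q^((1-a)/2) - (1-p)^((1+a)/2)*(1-q)^((1-a)/2)).
alpha = -0.5, p = 0.2, q = 0.6.
e1 = (1+alpha)/2 = 0.25, e2 = (1-alpha)/2 = 0.75.
t1 = p^e1 * q^e2 = 0.2^0.25 * 0.6^0.75 = 0.455901.
t2 = (1-p)^e1 * (1-q)^e2 = 0.8^0.25 * 0.4^0.75 = 0.475683.
4/(1-alpha^2) = 5.333333.
D = 5.333333*(1 - 0.455901 - 0.475683) = 0.3649

0.3649


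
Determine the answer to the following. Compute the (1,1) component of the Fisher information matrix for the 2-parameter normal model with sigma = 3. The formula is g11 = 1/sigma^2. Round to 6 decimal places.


For the 2-parameter normal family, the Fisher metric has:
  g11 = 1/sigma^2, g22 = 2/sigma^2.
sigma = 3, sigma^2 = 9.
g11 = 0.111111

0.111111


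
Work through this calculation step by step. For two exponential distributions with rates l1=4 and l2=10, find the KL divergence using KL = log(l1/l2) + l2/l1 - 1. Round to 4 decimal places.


KL divergence for exponential family:
KL = log(l1/l2) + l2/l1 - 1.
log(4/10) = -0.916291.
10/4 = 2.5.
KL = -0.916291 + 2.5 - 1 = 0.5837

0.5837


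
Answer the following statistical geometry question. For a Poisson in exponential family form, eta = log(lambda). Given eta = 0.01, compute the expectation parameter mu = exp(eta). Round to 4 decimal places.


Expectation parameter for Poisson exponential family:
mu = exp(eta).
eta = 0.01.
mu = exp(0.01) = 1.0101

1.0101


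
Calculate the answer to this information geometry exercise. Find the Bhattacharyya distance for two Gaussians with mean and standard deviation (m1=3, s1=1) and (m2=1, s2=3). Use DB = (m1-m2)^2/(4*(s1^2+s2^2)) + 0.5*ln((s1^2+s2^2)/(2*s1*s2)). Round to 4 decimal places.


Bhattacharyya distance between two Gaussians:
DB = (m1-m2)^2/(4*(s1^2+s2^2)) + (1/2)*ln((s1^2+s2^2)/(2*s1*s2)).
(m1-m2)^2 = (2)^2 = 4.
s1^2+s2^2 = 1 + 9 = 10.
term1 = 4/40 = 0.1.
term2 = 0.5*ln(10/6.0) = 0.255413.
DB = 0.1 + 0.255413 = 0.3554

0.3554


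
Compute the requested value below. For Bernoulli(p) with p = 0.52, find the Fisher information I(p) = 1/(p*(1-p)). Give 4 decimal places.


For Bernoulli(p), Fisher information is I(p) = 1/(p*(1-p)).
p = 0.52, 1-p = 0.48.
p*(1-p) = 0.2496.
I(p) = 1/0.2496 = 4.0064

4.0064


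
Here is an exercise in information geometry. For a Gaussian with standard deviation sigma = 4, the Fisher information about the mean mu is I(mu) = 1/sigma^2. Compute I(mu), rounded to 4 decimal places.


The Fisher information for the mean of a normal distribution is I(mu) = 1/sigma^2.
sigma = 4, so sigma^2 = 16.
I(mu) = 1/16 = 0.0625

0.0625


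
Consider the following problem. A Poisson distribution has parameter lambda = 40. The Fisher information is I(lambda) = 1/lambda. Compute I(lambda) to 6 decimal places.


Fisher information for Poisson: I(lambda) = 1/lambda.
lambda = 40.
I(lambda) = 1/40 = 0.025000

0.025000


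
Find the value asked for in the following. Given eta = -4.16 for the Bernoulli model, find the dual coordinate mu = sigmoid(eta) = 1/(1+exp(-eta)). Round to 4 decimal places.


Dual coordinate (expectation parameter) for Bernoulli:
mu = 1/(1+exp(-eta)).
eta = -4.16.
exp(-eta) = exp(4.16) = 64.071523.
mu = 1/(1+64.071523) = 0.0154

0.0154


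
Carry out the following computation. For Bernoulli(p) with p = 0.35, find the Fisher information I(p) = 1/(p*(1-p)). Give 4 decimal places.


For Bernoulli(p), Fisher information is I(p) = 1/(p*(1-p)).
p = 0.35, 1-p = 0.65.
p*(1-p) = 0.2275.
I(p) = 1/0.2275 = 4.3956

4.3956


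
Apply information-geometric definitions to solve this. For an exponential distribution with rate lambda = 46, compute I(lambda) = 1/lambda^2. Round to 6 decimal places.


Fisher information for exponential: I(lambda) = 1/lambda^2.
lambda = 46, lambda^2 = 2116.
I = 1/2116 = 0.000473

0.000473


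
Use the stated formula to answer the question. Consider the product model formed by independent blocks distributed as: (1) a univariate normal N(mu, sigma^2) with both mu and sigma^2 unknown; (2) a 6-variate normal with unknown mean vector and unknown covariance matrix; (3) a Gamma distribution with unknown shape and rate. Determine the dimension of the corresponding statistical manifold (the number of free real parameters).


The dimension of a statistical manifold equals the number of free
(independent) real parameters of the model. For a product of independent
blocks the parameter counts add.
- normal (mu, sigma^2): 2.
- 6-variate normal: 6 (mean) + 6*7/2 = 21 (symmetric covariance) = 27.
- Gamma (shape, rate): 2.
Total = 2 + 27 + 2 = 31.
Dimension = 31

31


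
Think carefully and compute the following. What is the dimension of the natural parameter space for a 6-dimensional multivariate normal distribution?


Exponential family dimension calculation:
For 6-dim MVN: mean has 6 params, covariance has 6*7/2 = 21 unique entries.
Total dim = 6 + 21 = 27.

27


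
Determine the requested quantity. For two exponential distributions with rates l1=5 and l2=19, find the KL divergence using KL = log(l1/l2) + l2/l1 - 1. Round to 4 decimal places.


KL divergence for exponential family:
KL = log(l1/l2) + l2/l1 - 1.
log(5/19) = -1.335001.
19/5 = 3.8.
KL = -1.335001 + 3.8 - 1 = 1.4650

1.4650


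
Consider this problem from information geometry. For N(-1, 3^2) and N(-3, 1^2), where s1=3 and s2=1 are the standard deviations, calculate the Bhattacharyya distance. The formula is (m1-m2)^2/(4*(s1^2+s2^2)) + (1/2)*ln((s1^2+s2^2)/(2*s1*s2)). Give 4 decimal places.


Bhattacharyya distance between two Gaussians:
DB = (m1-m2)^2/(4*(s1^2+s2^2)) + (1/2)*ln((s1^2+s2^2)/(2*s1*s2)).
(m1-m2)^2 = (2)^2 = 4.
s1^2+s2^2 = 9 + 1 = 10.
term1 = 4/40 = 0.1.
term2 = 0.5*ln(10/6.0) = 0.255413.
DB = 0.1 + 0.255413 = 0.3554

0.3554


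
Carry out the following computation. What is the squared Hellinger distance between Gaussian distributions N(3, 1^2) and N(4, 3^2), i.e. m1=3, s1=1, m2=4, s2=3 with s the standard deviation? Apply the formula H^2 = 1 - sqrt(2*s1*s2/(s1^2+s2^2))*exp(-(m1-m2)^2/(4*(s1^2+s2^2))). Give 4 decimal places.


Squared Hellinger distance for Gaussians:
H^2 = 1 - sqrt(2*s1*s2/(s1^2+s2^2)) * exp(-(m1-m2)^2/(4*(s1^2+s2^2))).
s1^2 = 1, s2^2 = 9, s1^2+s2^2 = 10.
sqrt(2*1*3/(10)) = 0.774597.
(m1-m2)^2 = (-1)^2 = 1.
exp(-1/(4*10)) = exp(-0.025) = 0.97531.
H^2 = 1 - 0.774597*0.97531 = 0.2445

0.2445


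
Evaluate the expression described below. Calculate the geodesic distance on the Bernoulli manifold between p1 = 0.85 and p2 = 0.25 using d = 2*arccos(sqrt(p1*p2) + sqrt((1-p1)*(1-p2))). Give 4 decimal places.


Geodesic distance on Bernoulli manifold:
d(p1,p2) = 2*arccos(sqrt(p1*p2) + sqrt((1-p1)*(1-p2))).
sqrt(p1*p2) = sqrt(0.85*0.25) = 0.460977.
sqrt((1-p1)*(1-p2)) = sqrt(0.15*0.75) = 0.33541.
arg = 0.460977 + 0.33541 = 0.796387.
d = 2*arccos(0.796387) = 1.2990

1.2990


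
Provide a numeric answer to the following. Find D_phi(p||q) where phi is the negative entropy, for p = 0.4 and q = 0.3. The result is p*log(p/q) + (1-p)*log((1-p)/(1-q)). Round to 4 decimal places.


Bregman divergence with negative entropy generator:
D = p*log(p/q) + (1-p)*log((1-p)/(1-q)).
p = 0.4, q = 0.3.
p*log(p/q) = 0.4*log(0.4/0.3) = 0.115073.
(1-p)*log((1-p)/(1-q)) = 0.6*log(0.6/0.7) = -0.09249.
D = 0.115073 + -0.09249 = 0.0226

0.0226


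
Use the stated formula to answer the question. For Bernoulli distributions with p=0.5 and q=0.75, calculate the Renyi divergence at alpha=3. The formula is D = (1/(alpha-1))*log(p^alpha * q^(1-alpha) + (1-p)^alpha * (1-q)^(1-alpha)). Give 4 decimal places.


Renyi divergence of order alpha between Bernoulli distributions:
D = (1/(alpha-1))*log(p^alpha * q^(1-alpha) + (1-p)^alpha * (1-q)^(1-alpha)).
alpha = 3, p = 0.5, q = 0.75.
p^alpha * q^(1-alpha) = 0.5^3 * 0.75^-2 = 0.222222.
(1-p)^alpha * (1-q)^(1-alpha) = 0.5^3 * 0.25^-2 = 2.0.
sum = 0.222222 + 2.0 = 2.222222.
D = (1/2)*log(2.222222) = 0.3993

0.3993


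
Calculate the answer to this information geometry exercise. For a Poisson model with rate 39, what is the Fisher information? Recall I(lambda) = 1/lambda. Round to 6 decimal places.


Fisher information for Poisson: I(lambda) = 1/lambda.
lambda = 39.
I(lambda) = 1/39 = 0.025641

0.025641


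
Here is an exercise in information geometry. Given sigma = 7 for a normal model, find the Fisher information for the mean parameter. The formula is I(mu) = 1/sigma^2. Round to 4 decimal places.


The Fisher information for the mean of a normal distribution is I(mu) = 1/sigma^2.
sigma = 7, so sigma^2 = 49.
I(mu) = 1/49 = 0.0204

0.0204


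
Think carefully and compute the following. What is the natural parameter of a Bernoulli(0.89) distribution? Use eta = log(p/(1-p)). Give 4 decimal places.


Natural parameter for Bernoulli: eta = log(p/(1-p)).
p = 0.89, 1-p = 0.11.
p/(1-p) = 8.090909.
eta = log(8.090909) = 2.0907

2.0907


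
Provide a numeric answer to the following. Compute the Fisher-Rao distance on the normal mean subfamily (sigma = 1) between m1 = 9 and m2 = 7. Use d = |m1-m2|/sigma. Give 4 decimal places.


On the fixed-variance normal subfamily, geodesic distance = |m1-m2|/sigma.
|9 - 7| = 2.
sigma = 1.
d = 2/1 = 2.0000

2.0000


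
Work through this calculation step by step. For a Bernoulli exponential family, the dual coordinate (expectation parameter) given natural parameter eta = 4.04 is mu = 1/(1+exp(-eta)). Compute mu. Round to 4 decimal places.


Dual coordinate (expectation parameter) for Bernoulli:
mu = 1/(1+exp(-eta)).
eta = 4.04.
exp(-eta) = exp(-4.04) = 0.017597.
mu = 1/(1+0.017597) = 0.9827

0.9827


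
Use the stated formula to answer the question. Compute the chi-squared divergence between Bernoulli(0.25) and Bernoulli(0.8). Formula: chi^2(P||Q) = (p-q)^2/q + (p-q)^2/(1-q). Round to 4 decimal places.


Chi-squared divergence between Bernoulli distributions:
chi^2 = (p-q)^2/q + (p-q)^2/(1-q).
p = 0.25, q = 0.8, p-q = -0.55.
(p-q)^2 = 0.3025.
term1 = 0.3025/0.8 = 0.378125.
term2 = 0.3025/0.2 = 1.5125.
chi^2 = 0.378125 + 1.5125 = 1.8906

1.8906


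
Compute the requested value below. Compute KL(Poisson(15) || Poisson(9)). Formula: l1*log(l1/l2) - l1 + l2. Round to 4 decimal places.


KL divergence for Poisson:
KL = l1*log(l1/l2) - l1 + l2.
l1 = 15, l2 = 9.
log(15/9) = 0.510826.
l1*log(l1/l2) = 15 * 0.510826 = 7.662384.
KL = 7.662384 - 15 + 9 = 1.6624

1.6624


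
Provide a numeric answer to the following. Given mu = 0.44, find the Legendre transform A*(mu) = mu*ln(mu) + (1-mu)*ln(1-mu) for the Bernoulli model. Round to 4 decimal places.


Legendre transform for Bernoulli:
A*(mu) = mu*log(mu) + (1-mu)*log(1-mu).
mu = 0.44, 1-mu = 0.56.
mu*log(mu) = 0.44*log(0.44) = -0.361231.
(1-mu)*log(1-mu) = 0.56*log(0.56) = -0.324698.
A* = -0.361231 + -0.324698 = -0.6859

-0.6859


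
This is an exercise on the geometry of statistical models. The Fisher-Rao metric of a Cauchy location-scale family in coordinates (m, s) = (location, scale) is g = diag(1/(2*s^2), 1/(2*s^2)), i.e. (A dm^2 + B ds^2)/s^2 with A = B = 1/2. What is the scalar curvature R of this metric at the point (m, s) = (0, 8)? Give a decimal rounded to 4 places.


The metric has the form g = (A dm^2 + B ds^2)/s^2 with A = 1/2, B = 1/2.
Substitute u = sqrt(A/B)*m: g = B*(du^2 + ds^2)/s^2, i.e. B times the
Poincare upper half-plane metric, which has constant Gaussian curvature -1.
Scaling a 2D metric by a constant c divides the Gaussian curvature by c,
so K = -1/B = -1/(1/2) = -2.0000 everywhere (the point (m, s) = (0, 8) is irrelevant:
the curvature is constant).
Scalar curvature in dimension 2: R = 2K = -2/(1/2) = -4.0000.

-4.0000


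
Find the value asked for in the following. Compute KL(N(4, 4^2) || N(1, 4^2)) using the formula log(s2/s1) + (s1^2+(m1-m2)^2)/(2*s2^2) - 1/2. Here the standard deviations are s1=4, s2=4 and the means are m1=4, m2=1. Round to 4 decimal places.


KL divergence between normal distributions:
KL = log(s2/s1) + (s1^2 + (m1-m2)^2)/(2*s2^2) - 1/2.
log(4/4) = 0.0.
(4^2 + (4-1)^2)/(2*4^2) = (16 + 9)/32 = 0.78125.
KL = 0.0 + 0.78125 - 0.5 = 0.2813

0.2813


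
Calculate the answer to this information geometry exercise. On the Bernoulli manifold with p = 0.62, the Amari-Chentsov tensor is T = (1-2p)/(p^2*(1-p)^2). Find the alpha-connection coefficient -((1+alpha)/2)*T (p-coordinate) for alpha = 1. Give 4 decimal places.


Skewness (Amari-Chentsov) tensor: T = (1-2p)/(p^2*(1-p)^2).
p = 0.62, 1-2p = -0.24, p^2 = 0.3844, (1-p)^2 = 0.1444.
T = -0.24/(0.3844 * 0.1444) = -4.323751.
In the p-coordinate, Gamma^(alpha) = Gamma^(0) - (alpha/2)*T with Gamma^(0) = (1/2)*g'(p) = -T/2,
so Gamma^(alpha) = -((1+alpha)/2)*T.
alpha = 1, -(1+alpha)/2 = -1.0.
Gamma = -1.0 * -4.323751 = 4.3238

4.3238


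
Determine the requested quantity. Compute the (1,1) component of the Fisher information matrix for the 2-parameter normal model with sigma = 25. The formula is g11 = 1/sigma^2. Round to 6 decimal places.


For the 2-parameter normal family, the Fisher metric has:
  g11 = 1/sigma^2, g22 = 2/sigma^2.
sigma = 25, sigma^2 = 625.
g11 = 0.001600

0.001600


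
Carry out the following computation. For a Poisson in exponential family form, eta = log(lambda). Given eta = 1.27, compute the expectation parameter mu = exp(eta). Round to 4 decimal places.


Expectation parameter for Poisson exponential family:
mu = exp(eta).
eta = 1.27.
mu = exp(1.27) = 3.5609

3.5609


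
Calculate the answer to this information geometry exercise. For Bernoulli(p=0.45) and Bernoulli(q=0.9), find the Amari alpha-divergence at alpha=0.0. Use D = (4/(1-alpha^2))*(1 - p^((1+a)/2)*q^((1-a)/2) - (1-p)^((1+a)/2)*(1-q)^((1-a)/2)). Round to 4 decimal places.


Amari alpha-divergence:
D = (4/(1-alpha^2))*(1 - p^((1+a)/2)*q^((1-a)/2) - (1-p)^((1+a)/2)*(1-q)^((1-a)/2)).
alpha = 0.0, p = 0.45, q = 0.9.
e1 = (1+alpha)/2 = 0.5, e2 = (1-alpha)/2 = 0.5.
t1 = p^e1 * q^e2 = 0.45^0.5 * 0.9^0.5 = 0.636396.
t2 = (1-p)^e1 * (1-q)^e2 = 0.55^0.5 * 0.1^0.5 = 0.234521.
4/(1-alpha^2) = 4.0.
D = 4.0*(1 - 0.636396 - 0.234521) = 0.5163

0.5163


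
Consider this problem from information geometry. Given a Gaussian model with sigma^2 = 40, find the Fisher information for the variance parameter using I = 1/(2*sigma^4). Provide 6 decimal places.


Fisher information for variance: I(sigma^2) = 1/(2*sigma^4).
sigma^2 = 40, so sigma^4 = 1600.
I = 1/(2*1600) = 1/3200 = 0.000313

0.000313


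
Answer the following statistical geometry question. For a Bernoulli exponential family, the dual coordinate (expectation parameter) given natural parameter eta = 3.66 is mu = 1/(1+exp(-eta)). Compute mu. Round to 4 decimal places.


Dual coordinate (expectation parameter) for Bernoulli:
mu = 1/(1+exp(-eta)).
eta = 3.66.
exp(-eta) = exp(-3.66) = 0.025733.
mu = 1/(1+0.025733) = 0.9749

0.9749


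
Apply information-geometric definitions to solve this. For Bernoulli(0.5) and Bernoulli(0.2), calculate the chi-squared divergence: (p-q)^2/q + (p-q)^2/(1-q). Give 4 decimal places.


Chi-squared divergence between Bernoulli distributions:
chi^2 = (p-q)^2/q + (p-q)^2/(1-q).
p = 0.5, q = 0.2, p-q = 0.3.
(p-q)^2 = 0.09.
term1 = 0.09/0.2 = 0.45.
term2 = 0.09/0.8 = 0.1125.
chi^2 = 0.45 + 0.1125 = 0.5625

0.5625


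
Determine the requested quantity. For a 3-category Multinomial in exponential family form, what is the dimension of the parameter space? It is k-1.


Exponential family dimension calculation:
For Multinomial with k=3 categories, dim = k-1 = 2.

2


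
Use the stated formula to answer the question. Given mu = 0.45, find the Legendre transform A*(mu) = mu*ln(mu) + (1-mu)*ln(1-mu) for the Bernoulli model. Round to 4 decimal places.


Legendre transform for Bernoulli:
A*(mu) = mu*log(mu) + (1-mu)*log(1-mu).
mu = 0.45, 1-mu = 0.55.
mu*log(mu) = 0.45*log(0.45) = -0.359328.
(1-mu)*log(1-mu) = 0.55*log(0.55) = -0.32881.
A* = -0.359328 + -0.32881 = -0.6881

-0.6881


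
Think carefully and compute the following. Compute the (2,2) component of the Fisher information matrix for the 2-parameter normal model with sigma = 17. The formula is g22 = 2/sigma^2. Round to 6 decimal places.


For the 2-parameter normal family, the Fisher metric has:
  g11 = 1/sigma^2, g22 = 2/sigma^2.
sigma = 17, sigma^2 = 289.
g22 = 0.006920

0.006920


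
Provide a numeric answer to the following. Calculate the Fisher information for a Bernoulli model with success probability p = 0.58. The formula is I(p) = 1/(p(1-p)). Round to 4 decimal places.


For Bernoulli(p), Fisher information is I(p) = 1/(p*(1-p)).
p = 0.58, 1-p = 0.42.
p*(1-p) = 0.2436.
I(p) = 1/0.2436 = 4.1051

4.1051


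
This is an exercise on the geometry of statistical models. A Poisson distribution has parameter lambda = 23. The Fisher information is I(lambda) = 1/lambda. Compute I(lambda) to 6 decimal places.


Fisher information for Poisson: I(lambda) = 1/lambda.
lambda = 23.
I(lambda) = 1/23 = 0.043478

0.043478


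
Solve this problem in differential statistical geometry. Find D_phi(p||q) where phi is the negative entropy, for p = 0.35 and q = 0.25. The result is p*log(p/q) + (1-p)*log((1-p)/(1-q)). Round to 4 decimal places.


Bregman divergence with negative entropy generator:
D = p*log(p/q) + (1-p)*log((1-p)/(1-q)).
p = 0.35, q = 0.25.
p*log(p/q) = 0.35*log(0.35/0.25) = 0.117765.
(1-p)*log((1-p)/(1-q)) = 0.65*log(0.65/0.75) = -0.093016.
D = 0.117765 + -0.093016 = 0.0247

0.0247


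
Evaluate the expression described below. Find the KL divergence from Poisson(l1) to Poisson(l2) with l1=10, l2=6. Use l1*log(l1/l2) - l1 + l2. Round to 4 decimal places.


KL divergence for Poisson:
KL = l1*log(l1/l2) - l1 + l2.
l1 = 10, l2 = 6.
log(10/6) = 0.510826.
l1*log(l1/l2) = 10 * 0.510826 = 5.108256.
KL = 5.108256 - 10 + 6 = 1.1083

1.1083


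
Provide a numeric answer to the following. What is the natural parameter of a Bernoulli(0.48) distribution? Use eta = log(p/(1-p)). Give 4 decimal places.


Natural parameter for Bernoulli: eta = log(p/(1-p)).
p = 0.48, 1-p = 0.52.
p/(1-p) = 0.923077.
eta = log(0.923077) = -0.0800

-0.0800


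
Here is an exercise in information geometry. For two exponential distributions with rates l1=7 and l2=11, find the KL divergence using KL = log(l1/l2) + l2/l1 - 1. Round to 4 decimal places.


KL divergence for exponential family:
KL = log(l1/l2) + l2/l1 - 1.
log(7/11) = -0.451985.
11/7 = 1.571429.
KL = -0.451985 + 1.571429 - 1 = 0.1194

0.1194


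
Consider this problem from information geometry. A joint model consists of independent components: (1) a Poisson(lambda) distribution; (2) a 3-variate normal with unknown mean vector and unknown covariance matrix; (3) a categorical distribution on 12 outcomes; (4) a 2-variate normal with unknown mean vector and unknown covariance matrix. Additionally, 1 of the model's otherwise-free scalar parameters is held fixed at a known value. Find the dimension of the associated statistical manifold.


The dimension of a statistical manifold equals the number of free
(independent) real parameters of the model. For a product of independent
blocks the parameter counts add.
- Poisson (lambda): 1.
- 3-variate normal: 3 (mean) + 3*4/2 = 6 (symmetric covariance) = 9.
- categorical on 12 outcomes (probabilities sum to 1): 12-1 = 11.
- 2-variate normal: 2 (mean) + 2*3/2 = 3 (symmetric covariance) = 5.
Total = 1 + 9 + 11 + 5 = 26.
1 parameter(s) fixed at known values: 26 - 1 = 25.
Dimension = 25

25


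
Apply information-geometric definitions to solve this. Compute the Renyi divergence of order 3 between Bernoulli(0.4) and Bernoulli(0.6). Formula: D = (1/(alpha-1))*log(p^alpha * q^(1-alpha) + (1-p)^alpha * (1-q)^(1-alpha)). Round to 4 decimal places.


Renyi divergence of order alpha between Bernoulli distributions:
D = (1/(alpha-1))*log(p^alpha * q^(1-alpha) + (1-p)^alpha * (1-q)^(1-alpha)).
alpha = 3, p = 0.4, q = 0.6.
p^alpha * q^(1-alpha) = 0.4^3 * 0.6^-2 = 0.177778.
(1-p)^alpha * (1-q)^(1-alpha) = 0.6^3 * 0.4^-2 = 1.35.
sum = 0.177778 + 1.35 = 1.527778.
D = (1/2)*log(1.527778) = 0.2119

0.2119


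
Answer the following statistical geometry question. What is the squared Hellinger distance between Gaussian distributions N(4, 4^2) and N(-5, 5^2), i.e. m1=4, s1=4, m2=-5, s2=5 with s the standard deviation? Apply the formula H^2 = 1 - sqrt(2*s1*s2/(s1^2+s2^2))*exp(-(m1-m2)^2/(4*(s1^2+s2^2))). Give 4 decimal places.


Squared Hellinger distance for Gaussians:
H^2 = 1 - sqrt(2*s1*s2/(s1^2+s2^2)) * exp(-(m1-m2)^2/(4*(s1^2+s2^2))).
s1^2 = 16, s2^2 = 25, s1^2+s2^2 = 41.
sqrt(2*4*5/(41)) = 0.98773.
(m1-m2)^2 = (9)^2 = 81.
exp(-81/(4*41)) = exp(-0.493902) = 0.61024.
H^2 = 1 - 0.98773*0.61024 = 0.3972

0.3972


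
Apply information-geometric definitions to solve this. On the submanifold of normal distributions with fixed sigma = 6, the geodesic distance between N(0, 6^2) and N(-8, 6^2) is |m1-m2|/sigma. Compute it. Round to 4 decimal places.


On the fixed-variance normal subfamily, geodesic distance = |m1-m2|/sigma.
|0 - -8| = 8.
sigma = 6.
d = 8/6 = 1.3333

1.3333


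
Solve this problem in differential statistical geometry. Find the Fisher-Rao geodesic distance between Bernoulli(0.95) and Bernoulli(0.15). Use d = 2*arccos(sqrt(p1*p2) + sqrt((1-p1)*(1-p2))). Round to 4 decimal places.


Geodesic distance on Bernoulli manifold:
d(p1,p2) = 2*arccos(sqrt(p1*p2) + sqrt((1-p1)*(1-p2))).
sqrt(p1*p2) = sqrt(0.95*0.15) = 0.377492.
sqrt((1-p1)*(1-p2)) = sqrt(0.05*0.85) = 0.206155.
arg = 0.377492 + 0.206155 = 0.583647.
d = 2*arccos(0.583647) = 1.8952

1.8952


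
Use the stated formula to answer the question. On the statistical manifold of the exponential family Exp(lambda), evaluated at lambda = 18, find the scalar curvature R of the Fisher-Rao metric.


This family has a single free parameter, so its statistical manifold
is 1-dimensional. The Riemann curvature tensor of any 1-dimensional
Riemannian manifold vanishes identically, so R = 0.

0


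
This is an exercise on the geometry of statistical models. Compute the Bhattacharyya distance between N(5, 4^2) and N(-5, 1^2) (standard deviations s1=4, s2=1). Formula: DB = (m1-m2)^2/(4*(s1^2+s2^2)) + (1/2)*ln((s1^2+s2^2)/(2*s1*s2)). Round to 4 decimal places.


Bhattacharyya distance between two Gaussians:
DB = (m1-m2)^2/(4*(s1^2+s2^2)) + (1/2)*ln((s1^2+s2^2)/(2*s1*s2)).
(m1-m2)^2 = (10)^2 = 100.
s1^2+s2^2 = 16 + 1 = 17.
term1 = 100/68 = 1.470588.
term2 = 0.5*ln(17/8.0) = 0.376886.
DB = 1.470588 + 0.376886 = 1.8475

1.8475


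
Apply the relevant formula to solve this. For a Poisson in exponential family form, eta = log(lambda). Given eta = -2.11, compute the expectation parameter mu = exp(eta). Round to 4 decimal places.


Expectation parameter for Poisson exponential family:
mu = exp(eta).
eta = -2.11.
mu = exp(-2.11) = 0.1212

0.1212


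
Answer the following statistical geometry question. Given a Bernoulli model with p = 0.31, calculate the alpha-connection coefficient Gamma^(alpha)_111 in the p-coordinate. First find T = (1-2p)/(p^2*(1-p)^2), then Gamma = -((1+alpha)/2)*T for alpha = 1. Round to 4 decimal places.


Skewness (Amari-Chentsov) tensor: T = (1-2p)/(p^2*(1-p)^2).
p = 0.31, 1-2p = 0.38, p^2 = 0.0961, (1-p)^2 = 0.4761.
T = 0.38/(0.0961 * 0.4761) = 8.305428.
In the p-coordinate, Gamma^(alpha) = Gamma^(0) - (alpha/2)*T with Gamma^(0) = (1/2)*g'(p) = -T/2,
so Gamma^(alpha) = -((1+alpha)/2)*T.
alpha = 1, -(1+alpha)/2 = -1.0.
Gamma = -1.0 * 8.305428 = -8.3054

-8.3054


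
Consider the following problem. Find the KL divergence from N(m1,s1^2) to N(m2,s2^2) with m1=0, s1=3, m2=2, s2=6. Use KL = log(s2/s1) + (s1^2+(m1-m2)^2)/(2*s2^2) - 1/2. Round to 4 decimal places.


KL divergence between normal distributions:
KL = log(s2/s1) + (s1^2 + (m1-m2)^2)/(2*s2^2) - 1/2.
log(6/3) = 0.693147.
(3^2 + (0-2)^2)/(2*6^2) = (9 + 4)/72 = 0.180556.
KL = 0.693147 + 0.180556 - 0.5 = 0.3737

0.3737


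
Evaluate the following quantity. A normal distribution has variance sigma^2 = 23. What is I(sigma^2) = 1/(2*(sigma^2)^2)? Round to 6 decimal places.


Fisher information for variance: I(sigma^2) = 1/(2*sigma^4).
sigma^2 = 23, so sigma^4 = 529.
I = 1/(2*529) = 1/1058 = 0.000945

0.000945


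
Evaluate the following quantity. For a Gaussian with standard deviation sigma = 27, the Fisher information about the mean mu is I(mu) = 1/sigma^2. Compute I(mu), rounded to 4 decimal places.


The Fisher information for the mean of a normal distribution is I(mu) = 1/sigma^2.
sigma = 27, so sigma^2 = 729.
I(mu) = 1/729 = 0.0014

0.0014


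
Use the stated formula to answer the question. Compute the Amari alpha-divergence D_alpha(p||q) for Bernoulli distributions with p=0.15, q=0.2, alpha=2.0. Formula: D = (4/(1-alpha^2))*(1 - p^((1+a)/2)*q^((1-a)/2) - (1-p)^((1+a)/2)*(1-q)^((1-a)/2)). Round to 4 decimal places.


Amari alpha-divergence:
D = (4/(1-alpha^2))*(1 - p^((1+a)/2)*q^((1-a)/2) - (1-p)^((1+a)/2)*(1-q)^((1-a)/2)).
alpha = 2.0, p = 0.15, q = 0.2.
e1 = (1+alpha)/2 = 1.5, e2 = (1-alpha)/2 = -0.5.
t1 = p^e1 * q^e2 = 0.15^1.5 * 0.2^-0.5 = 0.129904.
t2 = (1-p)^e1 * (1-q)^e2 = 0.85^1.5 * 0.8^-0.5 = 0.87616.
4/(1-alpha^2) = -1.333333.
D = -1.333333*(1 - 0.129904 - 0.87616) = 0.0081

0.0081


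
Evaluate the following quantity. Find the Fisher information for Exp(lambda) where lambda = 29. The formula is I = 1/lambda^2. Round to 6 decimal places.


Fisher information for exponential: I(lambda) = 1/lambda^2.
lambda = 29, lambda^2 = 841.
I = 1/841 = 0.001189

0.001189


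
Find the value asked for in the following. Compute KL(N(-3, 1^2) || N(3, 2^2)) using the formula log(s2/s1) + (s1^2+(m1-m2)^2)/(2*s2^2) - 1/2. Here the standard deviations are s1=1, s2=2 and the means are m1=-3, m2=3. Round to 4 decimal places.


KL divergence between normal distributions:
KL = log(s2/s1) + (s1^2 + (m1-m2)^2)/(2*s2^2) - 1/2.
log(2/1) = 0.693147.
(1^2 + (-3-3)^2)/(2*2^2) = (1 + 36)/8 = 4.625.
KL = 0.693147 + 4.625 - 0.5 = 4.8181

4.8181


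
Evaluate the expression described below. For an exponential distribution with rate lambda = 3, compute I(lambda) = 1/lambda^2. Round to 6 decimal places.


Fisher information for exponential: I(lambda) = 1/lambda^2.
lambda = 3, lambda^2 = 9.
I = 1/9 = 0.111111

0.111111


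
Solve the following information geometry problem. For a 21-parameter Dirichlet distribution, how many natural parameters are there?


Exponential family dimension calculation:
Dirichlet with 21 components has 21 natural parameters.

21


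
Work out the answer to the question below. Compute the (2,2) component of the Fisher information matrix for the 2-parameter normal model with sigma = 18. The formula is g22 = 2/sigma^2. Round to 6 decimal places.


For the 2-parameter normal family, the Fisher metric has:
  g11 = 1/sigma^2, g22 = 2/sigma^2.
sigma = 18, sigma^2 = 324.
g22 = 0.006173

0.006173


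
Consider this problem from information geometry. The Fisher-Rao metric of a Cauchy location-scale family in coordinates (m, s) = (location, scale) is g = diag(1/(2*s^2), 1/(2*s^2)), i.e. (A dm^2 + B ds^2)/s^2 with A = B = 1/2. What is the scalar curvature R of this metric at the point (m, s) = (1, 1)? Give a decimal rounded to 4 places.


The metric has the form g = (A dm^2 + B ds^2)/s^2 with A = 1/2, B = 1/2.
Substitute u = sqrt(A/B)*m: g = B*(du^2 + ds^2)/s^2, i.e. B times the
Poincare upper half-plane metric, which has constant Gaussian curvature -1.
Scaling a 2D metric by a constant c divides the Gaussian curvature by c,
so K = -1/B = -1/(1/2) = -2.0000 everywhere (the point (m, s) = (1, 1) is irrelevant:
the curvature is constant).
Scalar curvature in dimension 2: R = 2K = -2/(1/2) = -4.0000.

-4.0000


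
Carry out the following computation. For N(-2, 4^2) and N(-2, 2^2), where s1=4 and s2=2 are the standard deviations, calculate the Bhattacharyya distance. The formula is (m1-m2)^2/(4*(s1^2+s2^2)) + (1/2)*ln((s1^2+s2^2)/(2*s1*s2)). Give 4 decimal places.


Bhattacharyya distance between two Gaussians:
DB = (m1-m2)^2/(4*(s1^2+s2^2)) + (1/2)*ln((s1^2+s2^2)/(2*s1*s2)).
(m1-m2)^2 = (0)^2 = 0.
s1^2+s2^2 = 16 + 4 = 20.
term1 = 0/80 = 0.0.
term2 = 0.5*ln(20/16.0) = 0.111572.
DB = 0.0 + 0.111572 = 0.1116

0.1116


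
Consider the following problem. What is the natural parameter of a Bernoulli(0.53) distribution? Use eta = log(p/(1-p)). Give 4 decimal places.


Natural parameter for Bernoulli: eta = log(p/(1-p)).
p = 0.53, 1-p = 0.47.
p/(1-p) = 1.12766.
eta = log(1.12766) = 0.1201

0.1201


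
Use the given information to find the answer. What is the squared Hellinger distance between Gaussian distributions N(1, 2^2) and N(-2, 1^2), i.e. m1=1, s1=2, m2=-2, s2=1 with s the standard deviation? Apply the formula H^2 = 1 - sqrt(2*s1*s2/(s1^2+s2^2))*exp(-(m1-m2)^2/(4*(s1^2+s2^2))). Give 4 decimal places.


Squared Hellinger distance for Gaussians:
H^2 = 1 - sqrt(2*s1*s2/(s1^2+s2^2)) * exp(-(m1-m2)^2/(4*(s1^2+s2^2))).
s1^2 = 4, s2^2 = 1, s1^2+s2^2 = 5.
sqrt(2*2*1/(5)) = 0.894427.
(m1-m2)^2 = (3)^2 = 9.
exp(-9/(4*5)) = exp(-0.45) = 0.637628.
H^2 = 1 - 0.894427*0.637628 = 0.4297

0.4297


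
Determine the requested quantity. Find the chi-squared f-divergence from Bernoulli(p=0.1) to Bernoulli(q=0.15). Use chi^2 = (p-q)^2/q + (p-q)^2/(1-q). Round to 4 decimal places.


Chi-squared divergence between Bernoulli distributions:
chi^2 = (p-q)^2/q + (p-q)^2/(1-q).
p = 0.1, q = 0.15, p-q = -0.05.
(p-q)^2 = 0.0025.
term1 = 0.0025/0.15 = 0.016667.
term2 = 0.0025/0.85 = 0.002941.
chi^2 = 0.016667 + 0.002941 = 0.0196

0.0196


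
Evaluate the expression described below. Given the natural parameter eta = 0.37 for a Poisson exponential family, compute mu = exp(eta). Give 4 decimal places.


Expectation parameter for Poisson exponential family:
mu = exp(eta).
eta = 0.37.
mu = exp(0.37) = 1.4477

1.4477


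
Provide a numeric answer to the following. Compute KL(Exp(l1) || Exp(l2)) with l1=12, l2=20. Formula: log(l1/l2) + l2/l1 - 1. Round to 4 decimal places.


KL divergence for exponential family:
KL = log(l1/l2) + l2/l1 - 1.
log(12/20) = -0.510826.
20/12 = 1.666667.
KL = -0.510826 + 1.666667 - 1 = 0.1558

0.1558


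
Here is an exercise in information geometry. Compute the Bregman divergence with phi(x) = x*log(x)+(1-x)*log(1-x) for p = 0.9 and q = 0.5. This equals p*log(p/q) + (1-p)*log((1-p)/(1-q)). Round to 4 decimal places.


Bregman divergence with negative entropy generator:
D = p*log(p/q) + (1-p)*log((1-p)/(1-q)).
p = 0.9, q = 0.5.
p*log(p/q) = 0.9*log(0.9/0.5) = 0.529008.
(1-p)*log((1-p)/(1-q)) = 0.1*log(0.1/0.5) = -0.160944.
D = 0.529008 + -0.160944 = 0.3681

0.3681


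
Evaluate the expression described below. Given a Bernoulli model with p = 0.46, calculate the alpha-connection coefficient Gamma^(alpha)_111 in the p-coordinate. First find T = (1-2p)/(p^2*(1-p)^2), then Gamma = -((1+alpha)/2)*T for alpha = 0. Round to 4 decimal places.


Skewness (Amari-Chentsov) tensor: T = (1-2p)/(p^2*(1-p)^2).
p = 0.46, 1-2p = 0.08, p^2 = 0.2116, (1-p)^2 = 0.2916.
T = 0.08/(0.2116 * 0.2916) = 1.296543.
In the p-coordinate, Gamma^(alpha) = Gamma^(0) - (alpha/2)*T with Gamma^(0) = (1/2)*g'(p) = -T/2,
so Gamma^(alpha) = -((1+alpha)/2)*T.
alpha = 0, -(1+alpha)/2 = -0.5.
Gamma = -0.5 * 1.296543 = -0.6483

-0.6483


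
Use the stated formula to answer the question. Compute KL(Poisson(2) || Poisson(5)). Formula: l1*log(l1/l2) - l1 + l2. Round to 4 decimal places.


KL divergence for Poisson:
KL = l1*log(l1/l2) - l1 + l2.
l1 = 2, l2 = 5.
log(2/5) = -0.916291.
l1*log(l1/l2) = 2 * -0.916291 = -1.832581.
KL = -1.832581 - 2 + 5 = 1.1674

1.1674


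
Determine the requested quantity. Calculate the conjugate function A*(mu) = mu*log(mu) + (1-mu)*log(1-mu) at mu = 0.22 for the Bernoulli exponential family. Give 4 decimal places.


Legendre transform for Bernoulli:
A*(mu) = mu*log(mu) + (1-mu)*log(1-mu).
mu = 0.22, 1-mu = 0.78.
mu*log(mu) = 0.22*log(0.22) = -0.333108.
(1-mu)*log(1-mu) = 0.78*log(0.78) = -0.1938.
A* = -0.333108 + -0.1938 = -0.5269

-0.5269


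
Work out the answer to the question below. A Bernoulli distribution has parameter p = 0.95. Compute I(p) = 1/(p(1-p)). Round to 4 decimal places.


For Bernoulli(p), Fisher information is I(p) = 1/(p*(1-p)).
p = 0.95, 1-p = 0.05.
p*(1-p) = 0.0475.
I(p) = 1/0.0475 = 21.0526

21.0526


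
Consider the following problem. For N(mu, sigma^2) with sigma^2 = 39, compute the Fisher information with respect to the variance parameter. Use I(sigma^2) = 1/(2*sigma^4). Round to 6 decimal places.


Fisher information for variance: I(sigma^2) = 1/(2*sigma^4).
sigma^2 = 39, so sigma^4 = 1521.
I = 1/(2*1521) = 1/3042 = 0.000329

0.000329


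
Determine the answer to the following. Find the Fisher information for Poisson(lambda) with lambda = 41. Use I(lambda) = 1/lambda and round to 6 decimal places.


Fisher information for Poisson: I(lambda) = 1/lambda.
lambda = 41.
I(lambda) = 1/41 = 0.024390

0.024390


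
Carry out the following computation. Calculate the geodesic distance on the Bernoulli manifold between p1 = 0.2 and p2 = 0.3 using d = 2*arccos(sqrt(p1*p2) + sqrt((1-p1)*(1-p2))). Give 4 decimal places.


Geodesic distance on Bernoulli manifold:
d(p1,p2) = 2*arccos(sqrt(p1*p2) + sqrt((1-p1)*(1-p2))).
sqrt(p1*p2) = sqrt(0.2*0.3) = 0.244949.
sqrt((1-p1)*(1-p2)) = sqrt(0.8*0.7) = 0.748331.
arg = 0.244949 + 0.748331 = 0.99328.
d = 2*arccos(0.99328) = 0.2320

0.2320


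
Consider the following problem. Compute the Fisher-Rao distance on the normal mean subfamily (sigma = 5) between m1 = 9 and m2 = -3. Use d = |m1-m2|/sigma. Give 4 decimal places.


On the fixed-variance normal subfamily, geodesic distance = |m1-m2|/sigma.
|9 - -3| = 12.
sigma = 5.
d = 12/5 = 2.4000

2.4000


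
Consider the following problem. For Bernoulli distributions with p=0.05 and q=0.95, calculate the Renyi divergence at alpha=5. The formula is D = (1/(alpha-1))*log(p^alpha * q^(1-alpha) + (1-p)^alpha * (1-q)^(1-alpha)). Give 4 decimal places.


Renyi divergence of order alpha between Bernoulli distributions:
D = (1/(alpha-1))*log(p^alpha * q^(1-alpha) + (1-p)^alpha * (1-q)^(1-alpha)).
alpha = 5, p = 0.05, q = 0.95.
p^alpha * q^(1-alpha) = 0.05^5 * 0.95^-4 = 0.0.
(1-p)^alpha * (1-q)^(1-alpha) = 0.95^5 * 0.05^-4 = 123804.95.
sum = 0.0 + 123804.95 = 123804.95.
D = (1/4)*log(123804.95) = 2.9316

2.9316


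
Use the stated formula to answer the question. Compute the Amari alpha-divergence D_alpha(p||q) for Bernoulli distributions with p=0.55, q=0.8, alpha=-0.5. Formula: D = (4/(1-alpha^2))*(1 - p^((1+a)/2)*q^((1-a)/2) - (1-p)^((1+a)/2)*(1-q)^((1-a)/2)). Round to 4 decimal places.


Amari alpha-divergence:
D = (4/(1-alpha^2))*(1 - p^((1+a)/2)*q^((1-a)/2) - (1-p)^((1+a)/2)*(1-q)^((1-a)/2)).
alpha = -0.5, p = 0.55, q = 0.8.
e1 = (1+alpha)/2 = 0.25, e2 = (1-alpha)/2 = 0.75.
t1 = p^e1 * q^e2 = 0.55^0.25 * 0.8^0.75 = 0.728464.
t2 = (1-p)^e1 * (1-q)^e2 = 0.45^0.25 * 0.2^0.75 = 0.244949.
4/(1-alpha^2) = 5.333333.
D = 5.333333*(1 - 0.728464 - 0.244949) = 0.1418

0.1418


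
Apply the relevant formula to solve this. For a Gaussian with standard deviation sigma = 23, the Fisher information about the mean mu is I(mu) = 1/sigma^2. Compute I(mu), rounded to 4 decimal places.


The Fisher information for the mean of a normal distribution is I(mu) = 1/sigma^2.
sigma = 23, so sigma^2 = 529.
I(mu) = 1/529 = 0.0019

0.0019


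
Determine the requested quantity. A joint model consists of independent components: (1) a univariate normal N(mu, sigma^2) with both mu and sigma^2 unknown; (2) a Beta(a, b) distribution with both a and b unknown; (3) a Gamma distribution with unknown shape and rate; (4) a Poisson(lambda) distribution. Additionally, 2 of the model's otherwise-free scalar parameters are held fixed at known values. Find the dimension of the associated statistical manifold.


The dimension of a statistical manifold equals the number of free
(independent) real parameters of the model. For a product of independent
blocks the parameter counts add.
- normal (mu, sigma^2): 2.
- Beta (a, b): 2.
- Gamma (shape, rate): 2.
- Poisson (lambda): 1.
Total = 2 + 2 + 2 + 1 = 7.
2 parameter(s) fixed at known values: 7 - 2 = 5.
Dimension = 5

5


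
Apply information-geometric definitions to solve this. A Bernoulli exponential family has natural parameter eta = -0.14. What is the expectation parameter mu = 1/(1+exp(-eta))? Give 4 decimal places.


Dual coordinate (expectation parameter) for Bernoulli:
mu = 1/(1+exp(-eta)).
eta = -0.14.
exp(-eta) = exp(0.14) = 1.150274.
mu = 1/(1+1.150274) = 0.4651

0.4651


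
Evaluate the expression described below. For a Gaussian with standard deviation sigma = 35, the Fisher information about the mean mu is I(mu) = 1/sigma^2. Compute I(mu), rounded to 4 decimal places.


The Fisher information for the mean of a normal distribution is I(mu) = 1/sigma^2.
sigma = 35, so sigma^2 = 1225.
I(mu) = 1/1225 = 0.0008

0.0008


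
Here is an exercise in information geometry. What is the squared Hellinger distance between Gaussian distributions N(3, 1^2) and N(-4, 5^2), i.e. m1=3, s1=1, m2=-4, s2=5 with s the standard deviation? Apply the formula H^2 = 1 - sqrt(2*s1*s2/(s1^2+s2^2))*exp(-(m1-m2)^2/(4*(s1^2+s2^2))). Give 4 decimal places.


Squared Hellinger distance for Gaussians:
H^2 = 1 - sqrt(2*s1*s2/(s1^2+s2^2)) * exp(-(m1-m2)^2/(4*(s1^2+s2^2))).
s1^2 = 1, s2^2 = 25, s1^2+s2^2 = 26.
sqrt(2*1*5/(26)) = 0.620174.
(m1-m2)^2 = (7)^2 = 49.
exp(-49/(4*26)) = exp(-0.471154) = 0.624282.
H^2 = 1 - 0.620174*0.624282 = 0.6128

0.6128


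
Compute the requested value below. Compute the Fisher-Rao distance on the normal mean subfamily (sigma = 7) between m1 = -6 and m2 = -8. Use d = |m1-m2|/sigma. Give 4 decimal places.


On the fixed-variance normal subfamily, geodesic distance = |m1-m2|/sigma.
|-6 - -8| = 2.
sigma = 7.
d = 2/7 = 0.2857

0.2857


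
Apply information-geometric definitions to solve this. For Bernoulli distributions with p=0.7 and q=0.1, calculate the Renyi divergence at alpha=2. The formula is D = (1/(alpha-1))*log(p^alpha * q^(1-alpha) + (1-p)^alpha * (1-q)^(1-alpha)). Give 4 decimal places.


Renyi divergence of order alpha between Bernoulli distributions:
D = (1/(alpha-1))*log(p^alpha * q^(1-alpha) + (1-p)^alpha * (1-q)^(1-alpha)).
alpha = 2, p = 0.7, q = 0.1.
p^alpha * q^(1-alpha) = 0.7^2 * 0.1^-1 = 4.9.
(1-p)^alpha * (1-q)^(1-alpha) = 0.3^2 * 0.9^-1 = 0.1.
sum = 4.9 + 0.1 = 5.0.
D = (1/1)*log(5.0) = 1.6094

1.6094
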